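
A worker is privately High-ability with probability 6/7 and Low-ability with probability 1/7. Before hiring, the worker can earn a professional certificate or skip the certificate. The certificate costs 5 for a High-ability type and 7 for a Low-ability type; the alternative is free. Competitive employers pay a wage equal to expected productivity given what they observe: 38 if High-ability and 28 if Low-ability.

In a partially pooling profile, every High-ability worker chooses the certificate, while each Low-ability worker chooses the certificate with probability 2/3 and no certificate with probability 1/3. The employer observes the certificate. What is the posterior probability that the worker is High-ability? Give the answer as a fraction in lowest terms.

9/10

P(the certificate) = (6/7)·1 + (1/7)·(2/3) = 20/21.
By Bayes' rule, P(High-ability | the certificate) = (6/7) / (20/21) = 9/10.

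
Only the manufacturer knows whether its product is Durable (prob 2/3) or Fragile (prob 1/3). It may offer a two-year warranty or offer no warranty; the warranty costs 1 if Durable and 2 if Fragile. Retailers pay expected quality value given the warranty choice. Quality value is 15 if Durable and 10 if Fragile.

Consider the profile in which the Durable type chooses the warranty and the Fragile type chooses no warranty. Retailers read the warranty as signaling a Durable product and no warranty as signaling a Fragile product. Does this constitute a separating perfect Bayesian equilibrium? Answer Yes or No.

Under these beliefs, the warranty earns price 15 and no warranty earns price 10.
Durable: the warranty nets 15 − 1 = 14; no warranty nets 10. Durable prefers the warranty.
Fragile: the warranty nets 15 − 2 = 13; no warranty nets 10. Fragile would deviate to the warranty.
Fragile has a profitable deviation, so the profile is not an equilibrium.

No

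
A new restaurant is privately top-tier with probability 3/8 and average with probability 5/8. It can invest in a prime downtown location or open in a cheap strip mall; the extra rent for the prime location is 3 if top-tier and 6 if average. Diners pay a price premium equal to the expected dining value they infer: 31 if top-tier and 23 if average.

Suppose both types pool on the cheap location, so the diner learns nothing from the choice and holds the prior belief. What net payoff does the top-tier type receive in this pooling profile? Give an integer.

Pooled price premium = 3/8·31 + 5/8·23 = 26.
top-tier pays no cost for the cheap location, so net payoff = 26.

26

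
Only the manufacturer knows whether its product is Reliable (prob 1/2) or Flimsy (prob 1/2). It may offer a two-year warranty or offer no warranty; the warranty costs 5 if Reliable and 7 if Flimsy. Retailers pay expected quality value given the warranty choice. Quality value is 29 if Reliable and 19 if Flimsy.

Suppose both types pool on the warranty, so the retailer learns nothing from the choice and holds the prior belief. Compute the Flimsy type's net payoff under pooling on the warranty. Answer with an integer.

Pooled price = 1/2·29 + 1/2·19 = 24.
Flimsy pays cost 7 for the warranty, so net payoff = 24 − 7 = 17.

17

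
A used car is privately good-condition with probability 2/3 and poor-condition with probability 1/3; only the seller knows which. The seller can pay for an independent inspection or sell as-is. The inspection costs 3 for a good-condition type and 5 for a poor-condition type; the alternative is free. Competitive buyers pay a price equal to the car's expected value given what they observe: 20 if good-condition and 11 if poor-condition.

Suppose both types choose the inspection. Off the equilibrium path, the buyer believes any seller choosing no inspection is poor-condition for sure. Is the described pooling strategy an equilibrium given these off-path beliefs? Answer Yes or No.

On path, the buyer holds the prior and pays 2/3·20 + 1/3·11 = 17. Off path (no inspection), believing poor-condition, it pays 11.
good-condition: the inspection nets 17 − 3 = 14; no inspection nets 11. good-condition stays.
poor-condition: the inspection nets 17 − 5 = 12; no inspection nets 11. poor-condition stays.
No type deviates, so pooling is sustained.

Yes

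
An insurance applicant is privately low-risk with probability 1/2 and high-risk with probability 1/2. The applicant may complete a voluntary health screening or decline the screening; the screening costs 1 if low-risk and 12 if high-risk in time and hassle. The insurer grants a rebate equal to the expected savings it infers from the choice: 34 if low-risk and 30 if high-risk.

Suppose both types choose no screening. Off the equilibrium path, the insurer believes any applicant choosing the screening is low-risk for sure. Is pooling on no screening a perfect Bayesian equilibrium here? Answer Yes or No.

On path, the insurer holds the prior and pays 1/2·34 + 1/2·30 = 32. Off path (the screening), believing low-risk, it pays 34.
low-risk: no screening nets 32; the screening nets 34 − 1 = 33. low-risk would deviate.
high-risk: no screening nets 32; the screening nets 34 − 12 = 22. high-risk stays.
A type deviates, so pooling fails.

No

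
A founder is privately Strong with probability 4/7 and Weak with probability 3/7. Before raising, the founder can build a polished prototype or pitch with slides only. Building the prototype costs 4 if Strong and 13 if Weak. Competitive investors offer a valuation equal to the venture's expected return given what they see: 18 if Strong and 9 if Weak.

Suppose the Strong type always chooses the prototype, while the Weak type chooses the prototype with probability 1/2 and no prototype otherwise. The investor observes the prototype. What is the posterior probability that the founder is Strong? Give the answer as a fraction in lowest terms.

8/11

P(the prototype) = (4/7)·1 + (3/7)·(1/2) = 11/14.
By Bayes' rule, P(Strong | the prototype) = (4/7) / (11/14) = 8/11.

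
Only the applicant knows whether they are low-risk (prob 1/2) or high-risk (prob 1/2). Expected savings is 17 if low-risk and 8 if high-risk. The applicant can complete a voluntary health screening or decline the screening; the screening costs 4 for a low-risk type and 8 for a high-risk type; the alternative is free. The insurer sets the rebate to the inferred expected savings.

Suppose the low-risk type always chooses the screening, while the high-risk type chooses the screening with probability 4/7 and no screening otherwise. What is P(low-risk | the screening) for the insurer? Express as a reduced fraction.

P(the screening) = (1/2)·1 + (1/2)·(4/7) = 11/14.
By Bayes' rule, P(low-risk | the screening) = (1/2) / (11/14) = 7/11.

7/11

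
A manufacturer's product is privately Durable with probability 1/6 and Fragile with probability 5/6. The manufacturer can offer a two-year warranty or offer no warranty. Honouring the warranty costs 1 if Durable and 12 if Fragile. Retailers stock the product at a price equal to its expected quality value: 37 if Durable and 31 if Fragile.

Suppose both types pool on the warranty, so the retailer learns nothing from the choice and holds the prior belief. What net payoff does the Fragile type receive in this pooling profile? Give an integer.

20

Pooled price = 1/6·37 + 5/6·31 = 32.
Fragile pays cost 12 for the warranty, so net payoff = 32 − 12 = 20.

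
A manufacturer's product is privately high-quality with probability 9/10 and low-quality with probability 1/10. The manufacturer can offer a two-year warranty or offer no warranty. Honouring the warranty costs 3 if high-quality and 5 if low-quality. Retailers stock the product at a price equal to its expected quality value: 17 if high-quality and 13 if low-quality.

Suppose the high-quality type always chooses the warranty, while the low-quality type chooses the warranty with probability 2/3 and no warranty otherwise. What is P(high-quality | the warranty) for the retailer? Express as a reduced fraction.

27/29

P(the warranty) = (9/10)·1 + (1/10)·(2/3) = 29/30.
By Bayes' rule, P(high-quality | the warranty) = (9/10) / (29/30) = 27/29.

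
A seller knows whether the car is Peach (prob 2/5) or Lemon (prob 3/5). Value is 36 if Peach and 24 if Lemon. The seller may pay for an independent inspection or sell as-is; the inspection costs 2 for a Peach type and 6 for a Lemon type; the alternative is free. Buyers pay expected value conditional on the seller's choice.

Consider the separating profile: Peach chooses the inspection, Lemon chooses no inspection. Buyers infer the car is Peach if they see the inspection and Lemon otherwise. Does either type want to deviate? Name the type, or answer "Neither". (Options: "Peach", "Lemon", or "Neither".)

Lemon

The inspection pays 36; no inspection pays 24.
Peach: assigned the inspection, nets 36 − 2 = 34; deviating to no inspection nets 24.
Lemon: assigned no inspection, nets 24; deviating to the inspection nets 36 − 6 = 30.
The Lemon type gains 6 by deviating.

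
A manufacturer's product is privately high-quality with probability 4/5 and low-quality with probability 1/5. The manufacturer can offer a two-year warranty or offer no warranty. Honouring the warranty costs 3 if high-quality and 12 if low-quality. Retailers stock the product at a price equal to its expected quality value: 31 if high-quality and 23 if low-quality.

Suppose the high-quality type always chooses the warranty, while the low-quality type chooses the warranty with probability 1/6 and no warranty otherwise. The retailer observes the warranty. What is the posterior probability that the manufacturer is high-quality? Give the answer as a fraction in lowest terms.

P(the warranty) = (4/5)·1 + (1/5)·(1/6) = 5/6.
By Bayes' rule, P(high-quality | the warranty) = (4/5) / (5/6) = 24/25.

24/25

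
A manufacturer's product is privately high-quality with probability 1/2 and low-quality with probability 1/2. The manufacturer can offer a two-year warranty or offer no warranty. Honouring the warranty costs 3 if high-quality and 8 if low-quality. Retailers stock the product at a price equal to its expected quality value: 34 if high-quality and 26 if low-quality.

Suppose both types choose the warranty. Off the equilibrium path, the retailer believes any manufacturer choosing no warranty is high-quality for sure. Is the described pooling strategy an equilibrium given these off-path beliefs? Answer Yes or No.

On path, the retailer holds the prior and pays 1/2·34 + 1/2·26 = 30. Off path (no warranty), believing high-quality, it pays 34.
high-quality: the warranty nets 30 − 3 = 27; no warranty nets 34. high-quality would deviate.
low-quality: the warranty nets 30 − 8 = 22; no warranty nets 34. low-quality would deviate.
A type deviates, so pooling fails.

No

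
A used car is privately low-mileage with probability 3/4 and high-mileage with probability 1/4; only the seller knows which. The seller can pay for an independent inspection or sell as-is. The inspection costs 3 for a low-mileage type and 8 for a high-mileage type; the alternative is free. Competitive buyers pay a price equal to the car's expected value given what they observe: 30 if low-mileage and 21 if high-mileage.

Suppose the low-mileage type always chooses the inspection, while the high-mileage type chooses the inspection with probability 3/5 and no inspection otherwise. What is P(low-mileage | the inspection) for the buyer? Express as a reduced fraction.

P(the inspection) = (3/4)·1 + (1/4)·(3/5) = 9/10.
By Bayes' rule, P(low-mileage | the inspection) = (3/4) / (9/10) = 5/6.

5/6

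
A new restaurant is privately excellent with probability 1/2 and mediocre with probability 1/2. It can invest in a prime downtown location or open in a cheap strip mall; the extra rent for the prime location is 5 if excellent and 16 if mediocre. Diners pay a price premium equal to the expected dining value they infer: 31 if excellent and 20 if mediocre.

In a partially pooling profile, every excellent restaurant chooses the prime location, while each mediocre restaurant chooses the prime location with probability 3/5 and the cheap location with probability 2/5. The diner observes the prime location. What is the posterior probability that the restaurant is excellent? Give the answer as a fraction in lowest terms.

5/8

P(the prime location) = (1/2)·1 + (1/2)·(3/5) = 4/5.
By Bayes' rule, P(excellent | the prime location) = (1/2) / (4/5) = 5/8.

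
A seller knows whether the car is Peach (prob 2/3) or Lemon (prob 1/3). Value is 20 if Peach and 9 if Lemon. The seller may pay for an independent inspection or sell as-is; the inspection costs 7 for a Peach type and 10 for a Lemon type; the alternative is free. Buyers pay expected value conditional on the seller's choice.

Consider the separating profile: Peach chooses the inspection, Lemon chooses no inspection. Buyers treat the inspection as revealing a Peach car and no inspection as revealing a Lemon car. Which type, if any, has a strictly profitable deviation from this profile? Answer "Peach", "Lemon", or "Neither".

Lemon

The inspection pays 20; no inspection pays 9.
Peach: assigned the inspection, nets 20 − 7 = 13; deviating to no inspection nets 9.
Lemon: assigned no inspection, nets 9; deviating to the inspection nets 20 − 10 = 10.
The Lemon type gains 1 by deviating.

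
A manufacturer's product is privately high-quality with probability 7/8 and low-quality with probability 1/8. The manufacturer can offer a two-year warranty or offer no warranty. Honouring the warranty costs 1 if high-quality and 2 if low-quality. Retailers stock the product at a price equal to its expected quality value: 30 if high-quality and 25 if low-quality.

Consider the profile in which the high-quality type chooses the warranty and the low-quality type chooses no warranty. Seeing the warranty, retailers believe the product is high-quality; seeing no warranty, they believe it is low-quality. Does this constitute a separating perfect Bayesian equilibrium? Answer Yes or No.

Under these beliefs, the warranty earns price 30 and no warranty earns price 25.
high-quality: the warranty nets 30 − 1 = 29; no warranty nets 25. high-quality prefers the warranty.
low-quality: the warranty nets 30 − 2 = 28; no warranty nets 25. low-quality would deviate to the warranty.
low-quality has a profitable deviation, so the profile is not an equilibrium.

No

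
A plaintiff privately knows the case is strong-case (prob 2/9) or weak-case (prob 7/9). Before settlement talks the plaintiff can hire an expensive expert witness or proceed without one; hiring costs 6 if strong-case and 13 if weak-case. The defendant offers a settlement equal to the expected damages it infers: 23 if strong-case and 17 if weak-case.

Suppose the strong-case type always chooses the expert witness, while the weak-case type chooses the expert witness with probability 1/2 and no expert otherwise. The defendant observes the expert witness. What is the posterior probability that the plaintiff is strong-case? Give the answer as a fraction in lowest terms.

P(the expert witness) = (2/9)·1 + (7/9)·(1/2) = 11/18.
By Bayes' rule, P(strong-case | the expert witness) = (2/9) / (11/18) = 4/11.

4/11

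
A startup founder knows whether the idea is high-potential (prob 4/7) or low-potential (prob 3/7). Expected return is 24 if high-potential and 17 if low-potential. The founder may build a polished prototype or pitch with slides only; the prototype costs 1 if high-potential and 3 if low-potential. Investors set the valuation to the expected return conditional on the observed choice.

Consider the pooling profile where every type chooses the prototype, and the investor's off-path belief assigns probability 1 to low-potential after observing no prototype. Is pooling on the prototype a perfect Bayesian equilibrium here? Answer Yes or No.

On path, the investor holds the prior and pays 4/7·24 + 3/7·17 = 21. Off path (no prototype), believing low-potential, it pays 17.
high-potential: the prototype nets 21 − 1 = 20; no prototype nets 17. high-potential stays.
low-potential: the prototype nets 21 − 3 = 18; no prototype nets 17. low-potential stays.
No type deviates, so pooling is sustained.

Yes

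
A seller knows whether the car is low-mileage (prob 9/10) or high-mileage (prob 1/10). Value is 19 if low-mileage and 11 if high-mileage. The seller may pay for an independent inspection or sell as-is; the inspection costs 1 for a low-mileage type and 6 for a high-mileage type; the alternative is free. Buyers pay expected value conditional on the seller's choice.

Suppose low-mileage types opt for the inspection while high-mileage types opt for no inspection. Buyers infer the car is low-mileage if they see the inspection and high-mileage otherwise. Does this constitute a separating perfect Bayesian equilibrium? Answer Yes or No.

Under these beliefs, the inspection earns price 19 and no inspection earns price 11.
low-mileage: the inspection nets 19 − 1 = 18; no inspection nets 11. low-mileage prefers the inspection.
high-mileage: the inspection nets 19 − 6 = 13; no inspection nets 11. high-mileage would deviate to the inspection.
high-mileage has a profitable deviation, so the profile is not an equilibrium.

No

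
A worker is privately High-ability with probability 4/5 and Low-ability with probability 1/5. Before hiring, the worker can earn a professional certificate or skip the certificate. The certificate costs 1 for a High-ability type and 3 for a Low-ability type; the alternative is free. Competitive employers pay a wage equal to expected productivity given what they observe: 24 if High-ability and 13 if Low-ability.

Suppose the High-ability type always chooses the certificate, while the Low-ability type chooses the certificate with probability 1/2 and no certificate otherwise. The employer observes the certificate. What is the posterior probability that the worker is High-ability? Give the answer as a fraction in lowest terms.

P(the certificate) = (4/5)·1 + (1/5)·(1/2) = 9/10.
By Bayes' rule, P(High-ability | the certificate) = (4/5) / (9/10) = 8/9.

8/9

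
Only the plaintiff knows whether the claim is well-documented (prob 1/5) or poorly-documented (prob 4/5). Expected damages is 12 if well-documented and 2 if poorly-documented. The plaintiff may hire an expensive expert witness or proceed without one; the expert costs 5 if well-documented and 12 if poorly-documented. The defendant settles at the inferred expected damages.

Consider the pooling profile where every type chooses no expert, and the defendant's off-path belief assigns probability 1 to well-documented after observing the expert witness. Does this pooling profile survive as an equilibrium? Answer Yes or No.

On path, the defendant holds the prior and pays 1/5·12 + 4/5·2 = 4. Off path (the expert witness), believing well-documented, it pays 12.
well-documented: no expert nets 4; the expert witness nets 12 − 5 = 7. well-documented would deviate.
poorly-documented: no expert nets 4; the expert witness nets 12 − 12 = 0. poorly-documented stays.
A type deviates, so pooling fails.

No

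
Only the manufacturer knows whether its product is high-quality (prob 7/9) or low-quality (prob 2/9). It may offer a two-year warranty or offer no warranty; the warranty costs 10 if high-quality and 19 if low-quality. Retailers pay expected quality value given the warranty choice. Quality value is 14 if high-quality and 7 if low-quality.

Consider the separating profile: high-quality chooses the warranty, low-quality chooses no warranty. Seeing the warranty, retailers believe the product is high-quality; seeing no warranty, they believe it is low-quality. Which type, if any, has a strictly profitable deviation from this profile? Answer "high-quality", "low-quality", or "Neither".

high-quality

The warranty pays 14; no warranty pays 7.
high-quality: assigned the warranty, nets 14 − 10 = 4; deviating to no warranty nets 7.
low-quality: assigned no warranty, nets 7; deviating to the warranty nets 14 − 19 = -5.
The high-quality type gains 3 by deviating.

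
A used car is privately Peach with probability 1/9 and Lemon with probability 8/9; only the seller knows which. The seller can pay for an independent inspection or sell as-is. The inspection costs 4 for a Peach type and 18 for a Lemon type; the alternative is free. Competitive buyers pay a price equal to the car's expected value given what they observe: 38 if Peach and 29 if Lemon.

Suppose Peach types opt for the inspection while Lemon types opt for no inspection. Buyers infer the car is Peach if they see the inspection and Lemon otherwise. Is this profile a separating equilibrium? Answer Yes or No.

Yes

Under these beliefs, the inspection earns price 38 and no inspection earns price 29.
Peach: the inspection nets 38 − 4 = 34; no inspection nets 29. Peach prefers the inspection.
Lemon: the inspection nets 38 − 18 = 20; no inspection nets 29. Lemon prefers no inspection.
Neither type deviates, so the separating profile is an equilibrium.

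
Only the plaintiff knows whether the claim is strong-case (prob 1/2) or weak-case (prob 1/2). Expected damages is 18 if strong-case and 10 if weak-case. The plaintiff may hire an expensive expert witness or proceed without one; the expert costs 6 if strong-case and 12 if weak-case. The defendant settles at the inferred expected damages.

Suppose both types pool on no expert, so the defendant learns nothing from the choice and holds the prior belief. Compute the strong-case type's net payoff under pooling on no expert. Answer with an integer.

14

Pooled settlement = 1/2·18 + 1/2·10 = 14.
strong-case pays no cost for no expert, so net payoff = 14.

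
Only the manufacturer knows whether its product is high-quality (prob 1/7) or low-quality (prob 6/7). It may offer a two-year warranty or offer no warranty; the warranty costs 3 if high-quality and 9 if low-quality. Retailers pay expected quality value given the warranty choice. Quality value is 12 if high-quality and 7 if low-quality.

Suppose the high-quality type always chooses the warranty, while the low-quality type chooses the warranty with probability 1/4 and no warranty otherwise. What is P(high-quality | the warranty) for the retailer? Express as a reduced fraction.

2/5

P(the warranty) = (1/7)·1 + (6/7)·(1/4) = 5/14.
By Bayes' rule, P(high-quality | the warranty) = (1/7) / (5/14) = 2/5.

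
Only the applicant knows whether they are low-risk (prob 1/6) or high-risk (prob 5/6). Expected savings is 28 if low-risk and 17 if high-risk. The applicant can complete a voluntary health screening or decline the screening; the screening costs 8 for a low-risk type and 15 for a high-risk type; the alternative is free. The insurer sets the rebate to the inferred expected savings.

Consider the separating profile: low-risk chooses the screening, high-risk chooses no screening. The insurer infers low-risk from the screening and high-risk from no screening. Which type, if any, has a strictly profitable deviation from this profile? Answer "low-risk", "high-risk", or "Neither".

Neither

The screening pays 28; no screening pays 17.
low-risk: assigned the screening, nets 28 − 8 = 20; deviating to no screening nets 17.
high-risk: assigned no screening, nets 17; deviating to the screening nets 28 − 15 = 13.
Both types strictly prefer their assigned action; no profitable deviation.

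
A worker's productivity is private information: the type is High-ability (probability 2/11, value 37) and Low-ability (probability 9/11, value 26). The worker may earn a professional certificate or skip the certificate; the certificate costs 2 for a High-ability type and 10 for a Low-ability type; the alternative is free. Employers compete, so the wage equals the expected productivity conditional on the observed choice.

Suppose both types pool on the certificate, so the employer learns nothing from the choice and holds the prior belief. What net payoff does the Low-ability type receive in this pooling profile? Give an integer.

18

Pooled wage = 2/11·37 + 9/11·26 = 28.
Low-ability pays cost 10 for the certificate, so net payoff = 28 − 10 = 18.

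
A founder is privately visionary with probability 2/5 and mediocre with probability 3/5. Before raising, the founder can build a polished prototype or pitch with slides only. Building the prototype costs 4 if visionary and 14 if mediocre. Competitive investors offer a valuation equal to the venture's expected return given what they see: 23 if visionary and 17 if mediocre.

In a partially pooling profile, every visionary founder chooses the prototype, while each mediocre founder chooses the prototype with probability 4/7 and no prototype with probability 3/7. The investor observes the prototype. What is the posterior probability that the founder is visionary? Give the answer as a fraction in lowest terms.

P(the prototype) = (2/5)·1 + (3/5)·(4/7) = 26/35.
By Bayes' rule, P(visionary | the prototype) = (2/5) / (26/35) = 7/13.

7/13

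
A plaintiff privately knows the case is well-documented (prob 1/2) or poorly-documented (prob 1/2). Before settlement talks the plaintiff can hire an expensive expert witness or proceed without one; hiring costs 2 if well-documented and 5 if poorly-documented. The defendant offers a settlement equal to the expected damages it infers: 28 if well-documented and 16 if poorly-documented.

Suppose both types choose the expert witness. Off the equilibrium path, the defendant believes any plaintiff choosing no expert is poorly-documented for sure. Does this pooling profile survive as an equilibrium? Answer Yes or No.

Yes

On path, the defendant holds the prior and pays 1/2·28 + 1/2·16 = 22. Off path (no expert), believing poorly-documented, it pays 16.
well-documented: the expert witness nets 22 − 2 = 20; no expert nets 16. well-documented stays.
poorly-documented: the expert witness nets 22 − 5 = 17; no expert nets 16. poorly-documented stays.
No type deviates, so pooling is sustained.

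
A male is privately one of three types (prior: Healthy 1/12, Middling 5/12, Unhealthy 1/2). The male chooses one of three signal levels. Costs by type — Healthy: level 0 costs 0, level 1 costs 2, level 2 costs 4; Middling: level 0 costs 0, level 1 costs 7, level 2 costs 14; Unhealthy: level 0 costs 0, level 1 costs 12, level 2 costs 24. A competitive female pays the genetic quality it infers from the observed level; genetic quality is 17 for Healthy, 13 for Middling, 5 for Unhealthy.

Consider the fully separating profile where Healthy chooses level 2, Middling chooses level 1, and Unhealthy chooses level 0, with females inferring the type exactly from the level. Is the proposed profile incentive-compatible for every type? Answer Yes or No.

Yes

Separating mating payoffs: level 2 → 17, level 1 → 13, level 0 → 5.
Healthy (assigned level 2): level 0: 5 − 0 = 5; level 1: 13 − 2 = 11; level 2: 17 − 4 = 13. Healthy stays.
Middling (assigned level 1): level 0: 5 − 0 = 5; level 1: 13 − 7 = 6; level 2: 17 − 14 = 3. Middling stays.
Unhealthy (assigned level 0): level 0: 5 − 0 = 5; level 1: 13 − 12 = 1; level 2: 17 − 24 = -7. Unhealthy stays.
Every type prefers its assigned level; separation holds.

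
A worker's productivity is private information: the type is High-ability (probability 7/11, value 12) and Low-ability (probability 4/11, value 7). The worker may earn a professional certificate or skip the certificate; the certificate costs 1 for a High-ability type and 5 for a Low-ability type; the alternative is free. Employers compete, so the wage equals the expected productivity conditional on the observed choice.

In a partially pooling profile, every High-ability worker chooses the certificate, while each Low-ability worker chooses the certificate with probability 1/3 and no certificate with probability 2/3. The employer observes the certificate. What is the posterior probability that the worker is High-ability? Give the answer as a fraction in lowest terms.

21/25

P(the certificate) = (7/11)·1 + (4/11)·(1/3) = 25/33.
By Bayes' rule, P(High-ability | the certificate) = (7/11) / (25/33) = 21/25.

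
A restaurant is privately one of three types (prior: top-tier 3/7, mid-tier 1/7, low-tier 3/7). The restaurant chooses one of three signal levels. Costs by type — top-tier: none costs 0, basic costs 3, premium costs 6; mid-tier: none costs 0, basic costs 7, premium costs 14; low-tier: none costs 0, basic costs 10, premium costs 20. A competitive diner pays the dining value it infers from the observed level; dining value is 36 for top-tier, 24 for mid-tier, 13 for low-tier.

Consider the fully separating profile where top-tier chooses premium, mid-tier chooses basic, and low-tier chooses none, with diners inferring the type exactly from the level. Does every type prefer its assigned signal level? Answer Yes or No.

Separating price premiums: premium → 36, basic → 24, none → 13.
top-tier (assigned premium): none: 13 − 0 = 13; basic: 24 − 3 = 21; premium: 36 − 6 = 30. top-tier stays.
mid-tier (assigned basic): none: 13 − 0 = 13; basic: 24 − 7 = 17; premium: 36 − 14 = 22. mid-tier prefers premium.
low-tier (assigned none): none: 13 − 0 = 13; basic: 24 − 10 = 14; premium: 36 − 20 = 16. low-tier prefers premium.
At least one type deviates; the separating profile fails.

No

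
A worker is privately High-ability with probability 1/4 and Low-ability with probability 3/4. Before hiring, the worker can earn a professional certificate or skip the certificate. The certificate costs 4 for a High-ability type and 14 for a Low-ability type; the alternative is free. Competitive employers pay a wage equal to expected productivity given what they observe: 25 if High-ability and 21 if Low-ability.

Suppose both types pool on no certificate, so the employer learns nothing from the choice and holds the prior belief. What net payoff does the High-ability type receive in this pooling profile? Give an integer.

Pooled wage = 1/4·25 + 3/4·21 = 22.
High-ability pays no cost for no certificate, so net payoff = 22.

22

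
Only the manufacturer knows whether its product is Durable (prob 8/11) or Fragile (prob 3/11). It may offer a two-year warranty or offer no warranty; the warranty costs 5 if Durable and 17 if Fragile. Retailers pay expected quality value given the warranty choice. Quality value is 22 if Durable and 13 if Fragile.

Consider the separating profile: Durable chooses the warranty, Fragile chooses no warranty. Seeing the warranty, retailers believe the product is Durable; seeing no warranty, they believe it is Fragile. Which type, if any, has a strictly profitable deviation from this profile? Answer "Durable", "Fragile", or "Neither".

Neither

The warranty pays 22; no warranty pays 13.
Durable: assigned the warranty, nets 22 − 5 = 17; deviating to no warranty nets 13.
Fragile: assigned no warranty, nets 13; deviating to the warranty nets 22 − 17 = 5.
Both types strictly prefer their assigned action; no profitable deviation.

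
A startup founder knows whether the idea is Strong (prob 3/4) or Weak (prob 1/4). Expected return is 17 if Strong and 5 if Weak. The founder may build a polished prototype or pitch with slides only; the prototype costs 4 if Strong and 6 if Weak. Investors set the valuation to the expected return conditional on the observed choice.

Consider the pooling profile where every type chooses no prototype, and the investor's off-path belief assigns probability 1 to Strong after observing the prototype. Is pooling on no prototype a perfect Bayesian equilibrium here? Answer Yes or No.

Yes

On path, the investor holds the prior and pays 3/4·17 + 1/4·5 = 14. Off path (the prototype), believing Strong, it pays 17.
Strong: no prototype nets 14; the prototype nets 17 − 4 = 13. Strong stays.
Weak: no prototype nets 14; the prototype nets 17 − 6 = 11. Weak stays.
No type deviates, so pooling is sustained.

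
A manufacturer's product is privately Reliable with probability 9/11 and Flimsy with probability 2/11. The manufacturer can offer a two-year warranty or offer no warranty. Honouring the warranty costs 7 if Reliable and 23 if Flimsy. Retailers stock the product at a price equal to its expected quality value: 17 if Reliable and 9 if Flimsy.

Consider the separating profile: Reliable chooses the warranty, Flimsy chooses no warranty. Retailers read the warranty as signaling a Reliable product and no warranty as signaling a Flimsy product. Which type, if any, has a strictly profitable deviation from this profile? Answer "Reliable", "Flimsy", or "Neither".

Neither

The warranty pays 17; no warranty pays 9.
Reliable: assigned the warranty, nets 17 − 7 = 10; deviating to no warranty nets 9.
Flimsy: assigned no warranty, nets 9; deviating to the warranty nets 17 − 23 = -6.
Both types strictly prefer their assigned action; no profitable deviation.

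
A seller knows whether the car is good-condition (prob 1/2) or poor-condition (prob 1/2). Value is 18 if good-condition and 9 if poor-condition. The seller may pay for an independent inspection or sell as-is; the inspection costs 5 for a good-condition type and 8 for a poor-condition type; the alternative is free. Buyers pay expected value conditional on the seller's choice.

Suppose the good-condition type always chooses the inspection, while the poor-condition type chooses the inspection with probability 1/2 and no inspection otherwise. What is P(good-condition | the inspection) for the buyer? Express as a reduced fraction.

P(the inspection) = (1/2)·1 + (1/2)·(1/2) = 3/4.
By Bayes' rule, P(good-condition | the inspection) = (1/2) / (3/4) = 2/3.

2/3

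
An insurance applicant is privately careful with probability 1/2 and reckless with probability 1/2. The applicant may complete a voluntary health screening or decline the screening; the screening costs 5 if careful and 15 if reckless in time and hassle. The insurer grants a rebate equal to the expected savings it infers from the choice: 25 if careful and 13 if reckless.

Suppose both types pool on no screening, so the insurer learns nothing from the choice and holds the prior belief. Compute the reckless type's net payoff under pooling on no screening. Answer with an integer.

Pooled rebate = 1/2·25 + 1/2·13 = 19.
reckless pays no cost for no screening, so net payoff = 19.

19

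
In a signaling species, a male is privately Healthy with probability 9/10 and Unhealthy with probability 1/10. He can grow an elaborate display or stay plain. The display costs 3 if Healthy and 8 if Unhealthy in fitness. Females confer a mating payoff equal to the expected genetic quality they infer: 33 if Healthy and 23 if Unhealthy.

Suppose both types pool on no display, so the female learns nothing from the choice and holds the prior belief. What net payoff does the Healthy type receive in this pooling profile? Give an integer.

32

Pooled mating payoff = 9/10·33 + 1/10·23 = 32.
Healthy pays no cost for no display, so net payoff = 32.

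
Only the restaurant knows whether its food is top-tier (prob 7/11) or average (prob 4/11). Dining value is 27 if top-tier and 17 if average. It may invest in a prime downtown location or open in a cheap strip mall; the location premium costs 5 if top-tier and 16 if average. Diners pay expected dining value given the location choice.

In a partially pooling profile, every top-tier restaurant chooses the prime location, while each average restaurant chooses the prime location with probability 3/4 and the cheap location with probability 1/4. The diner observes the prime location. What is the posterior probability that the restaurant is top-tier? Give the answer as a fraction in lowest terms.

P(the prime location) = (7/11)·1 + (4/11)·(3/4) = 10/11.
By Bayes' rule, P(top-tier | the prime location) = (7/11) / (10/11) = 7/10.

7/10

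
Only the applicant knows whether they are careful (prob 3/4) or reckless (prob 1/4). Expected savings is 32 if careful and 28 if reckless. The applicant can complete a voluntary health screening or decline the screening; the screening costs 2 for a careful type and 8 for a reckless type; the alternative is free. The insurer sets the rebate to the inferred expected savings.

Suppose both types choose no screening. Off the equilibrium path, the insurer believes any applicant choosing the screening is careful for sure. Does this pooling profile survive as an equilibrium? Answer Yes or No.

Yes

On path, the insurer holds the prior and pays 3/4·32 + 1/4·28 = 31. Off path (the screening), believing careful, it pays 32.
careful: no screening nets 31; the screening nets 32 − 2 = 30. careful stays.
reckless: no screening nets 31; the screening nets 32 − 8 = 24. reckless stays.
No type deviates, so pooling is sustained.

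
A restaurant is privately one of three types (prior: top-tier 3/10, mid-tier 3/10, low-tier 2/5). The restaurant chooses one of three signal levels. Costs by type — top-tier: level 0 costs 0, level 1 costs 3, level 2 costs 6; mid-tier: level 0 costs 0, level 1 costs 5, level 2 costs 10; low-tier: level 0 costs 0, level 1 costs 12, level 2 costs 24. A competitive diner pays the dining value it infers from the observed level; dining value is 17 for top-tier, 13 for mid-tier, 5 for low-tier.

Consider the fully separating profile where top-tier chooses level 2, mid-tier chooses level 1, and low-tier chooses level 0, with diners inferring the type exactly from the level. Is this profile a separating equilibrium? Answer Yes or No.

Yes

Separating price premiums: level 2 → 17, level 1 → 13, level 0 → 5.
top-tier (assigned level 2): level 0: 5 − 0 = 5; level 1: 13 − 3 = 10; level 2: 17 − 6 = 11. top-tier stays.
mid-tier (assigned level 1): level 0: 5 − 0 = 5; level 1: 13 − 5 = 8; level 2: 17 − 10 = 7. mid-tier stays.
low-tier (assigned level 0): level 0: 5 − 0 = 5; level 1: 13 − 12 = 1; level 2: 17 − 24 = -7. low-tier stays.
Every type prefers its assigned level; separation holds.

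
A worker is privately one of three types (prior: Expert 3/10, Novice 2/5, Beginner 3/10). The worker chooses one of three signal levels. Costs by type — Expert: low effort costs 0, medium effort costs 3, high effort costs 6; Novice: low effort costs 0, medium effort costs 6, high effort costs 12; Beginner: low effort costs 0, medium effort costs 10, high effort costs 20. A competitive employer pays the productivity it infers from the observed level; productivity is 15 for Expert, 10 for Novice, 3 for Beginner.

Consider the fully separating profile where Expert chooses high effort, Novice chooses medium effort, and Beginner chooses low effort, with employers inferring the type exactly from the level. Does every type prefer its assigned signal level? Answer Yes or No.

Yes

Separating wages: high effort → 15, medium effort → 10, low effort → 3.
Expert (assigned high effort): low effort: 3 − 0 = 3; medium effort: 10 − 3 = 7; high effort: 15 − 6 = 9. Expert stays.
Novice (assigned medium effort): low effort: 3 − 0 = 3; medium effort: 10 − 6 = 4; high effort: 15 − 12 = 3. Novice stays.
Beginner (assigned low effort): low effort: 3 − 0 = 3; medium effort: 10 − 10 = 0; high effort: 15 − 20 = -5. Beginner stays.
Every type prefers its assigned level; separation holds.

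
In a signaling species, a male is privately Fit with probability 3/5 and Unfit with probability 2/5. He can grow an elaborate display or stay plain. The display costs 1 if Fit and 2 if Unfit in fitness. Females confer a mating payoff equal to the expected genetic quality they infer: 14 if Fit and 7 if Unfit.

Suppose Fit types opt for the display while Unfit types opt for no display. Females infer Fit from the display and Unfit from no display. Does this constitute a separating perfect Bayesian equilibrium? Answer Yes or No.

Under these beliefs, the display earns mating payoff 14 and no display earns mating payoff 7.
Fit: the display nets 14 − 1 = 13; no display nets 7. Fit prefers the display.
Unfit: the display nets 14 − 2 = 12; no display nets 7. Unfit would deviate to the display.
Unfit has a profitable deviation, so the profile is not an equilibrium.

No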